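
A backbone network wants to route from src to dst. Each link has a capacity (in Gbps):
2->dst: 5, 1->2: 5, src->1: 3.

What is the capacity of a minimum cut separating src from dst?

Max flow = 3 (via 1 augmenting path).
In the residual at optimum, the set reachable from src is {src}.
Cut edges: src->1 (cap 3). Sum = 3.

3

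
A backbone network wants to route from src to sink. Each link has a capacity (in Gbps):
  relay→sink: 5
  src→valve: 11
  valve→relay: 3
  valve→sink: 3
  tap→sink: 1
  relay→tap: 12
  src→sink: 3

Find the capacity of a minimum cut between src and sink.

Max flow = 9 (via 3 augmenting paths).
In the residual at optimum, the set reachable from src is {src, valve}.
Cut edges: src→sink (cap 3), valve→relay (cap 3), valve→sink (cap 3). Sum = 9.

9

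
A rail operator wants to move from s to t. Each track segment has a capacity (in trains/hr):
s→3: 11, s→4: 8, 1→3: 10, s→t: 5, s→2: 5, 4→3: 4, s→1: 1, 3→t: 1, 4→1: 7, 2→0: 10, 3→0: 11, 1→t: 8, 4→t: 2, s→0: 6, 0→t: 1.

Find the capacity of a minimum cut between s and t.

16

Max flow = 16 (via 6 augmenting paths).
In the residual at optimum, the set reachable from s is {0, 2, 3, s}.
Cut edges: s→4 (cap 8), s→1 (cap 1), s→t (cap 5), 3→t (cap 1), 0→t (cap 1). Sum = 16.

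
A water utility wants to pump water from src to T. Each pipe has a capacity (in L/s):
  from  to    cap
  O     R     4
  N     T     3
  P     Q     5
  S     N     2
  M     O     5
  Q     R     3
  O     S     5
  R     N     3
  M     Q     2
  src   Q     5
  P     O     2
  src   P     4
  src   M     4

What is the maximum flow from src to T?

3

Augment src->Q->R->N->T: bottleneck 3. Total 3.
No augmenting path remains in the residual graph.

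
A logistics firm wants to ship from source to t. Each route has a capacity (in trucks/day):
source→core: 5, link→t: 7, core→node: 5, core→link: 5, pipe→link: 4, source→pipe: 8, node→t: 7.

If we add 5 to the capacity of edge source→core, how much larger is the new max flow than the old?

Original max flow = 9.
After raising cap(source→core), augmenting paths through that edge carry 3 more units.
New max flow = 12. Increase = 3.

3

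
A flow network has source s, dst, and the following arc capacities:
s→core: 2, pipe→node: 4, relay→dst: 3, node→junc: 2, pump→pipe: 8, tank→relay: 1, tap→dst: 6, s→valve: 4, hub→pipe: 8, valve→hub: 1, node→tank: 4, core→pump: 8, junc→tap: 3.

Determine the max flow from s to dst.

3

Augment s→valve→hub→pipe→node→tank→relay→dst: bottleneck 1. Total 1.
Augment s→core→pump→pipe→node→junc→tap→dst: bottleneck 2. Total 3.
No augmenting path remains in the residual graph.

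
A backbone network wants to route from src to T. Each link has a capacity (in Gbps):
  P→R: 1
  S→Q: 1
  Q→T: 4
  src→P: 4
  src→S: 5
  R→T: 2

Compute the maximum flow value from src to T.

2

Augment src→P→R→T: bottleneck 1. Total 1.
Augment src→S→Q→T: bottleneck 1. Total 2.
No augmenting path remains in the residual graph.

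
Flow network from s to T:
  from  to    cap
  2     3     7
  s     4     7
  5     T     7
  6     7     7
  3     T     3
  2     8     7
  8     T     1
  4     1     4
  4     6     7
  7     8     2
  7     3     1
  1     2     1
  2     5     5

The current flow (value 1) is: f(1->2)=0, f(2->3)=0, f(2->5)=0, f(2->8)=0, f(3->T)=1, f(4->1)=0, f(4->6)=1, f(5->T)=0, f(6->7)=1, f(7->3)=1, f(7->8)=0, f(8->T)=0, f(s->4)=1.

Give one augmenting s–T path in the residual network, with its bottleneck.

Residual along s->4->6->7->8->T: s->4: 6, 4->6: 6, 6->7: 6, 7->8: 2, 8->T: 1.
Bottleneck = min = 1.

s->4->6->7->8->T, bottleneck 1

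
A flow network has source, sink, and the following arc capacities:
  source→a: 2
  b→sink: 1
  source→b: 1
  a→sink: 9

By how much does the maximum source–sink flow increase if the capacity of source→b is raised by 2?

Original max flow = 3.
Even with extra capacity on source→b, another cut of capacity 3 remains binding.
New max flow = 3. Increase = 0.

0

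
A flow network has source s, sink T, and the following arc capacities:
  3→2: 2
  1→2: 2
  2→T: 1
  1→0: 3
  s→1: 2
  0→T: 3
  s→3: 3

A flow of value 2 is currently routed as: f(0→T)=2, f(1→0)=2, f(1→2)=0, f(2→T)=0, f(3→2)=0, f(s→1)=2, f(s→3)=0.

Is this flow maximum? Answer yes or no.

No

Residual path s→3→2→T has bottleneck 1 > 0.
Pushing 1 along it raises the flow to 3, so the given flow is not maximum.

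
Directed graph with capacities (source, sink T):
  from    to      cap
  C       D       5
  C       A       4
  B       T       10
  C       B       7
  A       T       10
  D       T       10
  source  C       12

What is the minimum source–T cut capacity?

Max flow = 12 (via 2 augmenting paths).
In the residual at optimum, the set reachable from source is {source}.
Cut edges: source->C (cap 12). Sum = 12.

12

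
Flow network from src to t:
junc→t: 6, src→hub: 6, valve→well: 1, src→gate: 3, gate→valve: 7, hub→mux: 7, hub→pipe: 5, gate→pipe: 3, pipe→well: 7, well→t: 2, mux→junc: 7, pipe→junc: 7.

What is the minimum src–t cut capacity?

8

Max flow = 8 (via 2 augmenting paths).
In the residual at optimum, the set reachable from src is {gate, hub, junc, mux, pipe, src, valve, well}.
Cut edges: junc→t (cap 6), well→t (cap 2). Sum = 8.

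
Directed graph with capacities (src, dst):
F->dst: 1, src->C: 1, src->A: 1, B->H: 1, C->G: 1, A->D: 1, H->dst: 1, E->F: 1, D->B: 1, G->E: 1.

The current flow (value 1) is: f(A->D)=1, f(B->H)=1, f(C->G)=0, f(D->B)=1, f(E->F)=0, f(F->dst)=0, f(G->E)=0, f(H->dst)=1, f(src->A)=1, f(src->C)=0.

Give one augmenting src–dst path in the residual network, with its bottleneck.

Residual along src->C->G->E->F->dst: src->C: 1, C->G: 1, G->E: 1, E->F: 1, F->dst: 1.
Bottleneck = min = 1.

src->C->G->E->F->dst, bottleneck 1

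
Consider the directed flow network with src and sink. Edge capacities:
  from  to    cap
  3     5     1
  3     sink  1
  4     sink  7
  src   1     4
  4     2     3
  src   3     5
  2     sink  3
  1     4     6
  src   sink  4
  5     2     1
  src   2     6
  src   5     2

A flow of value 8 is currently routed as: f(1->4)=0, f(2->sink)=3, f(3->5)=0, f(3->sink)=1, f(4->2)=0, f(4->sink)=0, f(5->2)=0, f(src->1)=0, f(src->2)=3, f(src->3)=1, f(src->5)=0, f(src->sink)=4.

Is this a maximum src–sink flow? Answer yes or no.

Residual path src->1->4->sink has bottleneck 4 > 0.
Pushing 4 along it raises the flow to 12, so the given flow is not maximum.

No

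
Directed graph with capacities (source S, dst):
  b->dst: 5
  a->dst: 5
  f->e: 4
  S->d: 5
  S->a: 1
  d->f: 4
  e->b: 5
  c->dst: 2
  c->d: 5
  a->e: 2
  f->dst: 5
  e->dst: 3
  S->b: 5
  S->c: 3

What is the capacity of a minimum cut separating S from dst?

Max flow = 12 (via 4 augmenting paths).
In the residual at optimum, the set reachable from S is {S, c, d}.
Cut edges: S->a (cap 1), S->b (cap 5), c->dst (cap 2), d->f (cap 4). Sum = 12.

12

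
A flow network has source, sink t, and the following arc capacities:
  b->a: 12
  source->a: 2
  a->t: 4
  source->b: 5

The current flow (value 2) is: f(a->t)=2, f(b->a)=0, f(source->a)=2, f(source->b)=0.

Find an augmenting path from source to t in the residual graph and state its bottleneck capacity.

source->b->a->t, bottleneck 2

Residual along source->b->a->t: source->b: 5, b->a: 12, a->t: 2.
Bottleneck = min = 2.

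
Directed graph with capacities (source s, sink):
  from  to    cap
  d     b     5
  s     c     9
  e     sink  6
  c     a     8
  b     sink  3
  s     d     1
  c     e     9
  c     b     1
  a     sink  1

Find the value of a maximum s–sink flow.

9

Augment s->d->b->sink: bottleneck 1. Total 1.
Augment s->c->b->sink: bottleneck 1. Total 2.
Augment s->c->e->sink: bottleneck 6. Total 8.
Augment s->c->a->sink: bottleneck 1. Total 9.
No augmenting path remains in the residual graph.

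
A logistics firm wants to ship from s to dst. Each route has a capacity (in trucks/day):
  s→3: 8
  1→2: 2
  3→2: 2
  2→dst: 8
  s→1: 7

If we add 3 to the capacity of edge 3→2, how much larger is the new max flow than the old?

Original max flow = 4.
After raising cap(3→2), augmenting paths through that edge carry 3 more units.
New max flow = 7. Increase = 3.

3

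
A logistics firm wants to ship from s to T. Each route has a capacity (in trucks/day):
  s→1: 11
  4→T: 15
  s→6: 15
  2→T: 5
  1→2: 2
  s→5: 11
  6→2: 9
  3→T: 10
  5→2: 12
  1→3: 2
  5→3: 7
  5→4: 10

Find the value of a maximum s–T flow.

Augment s→1→2→T: bottleneck 2. Total 2.
Augment s→1→3→T: bottleneck 2. Total 4.
Augment s→6→2→T: bottleneck 3. Total 7.
Augment s→5→3→T: bottleneck 7. Total 14.
Augment s→5→4→T: bottleneck 4. Total 18.
No augmenting path remains in the residual graph.

18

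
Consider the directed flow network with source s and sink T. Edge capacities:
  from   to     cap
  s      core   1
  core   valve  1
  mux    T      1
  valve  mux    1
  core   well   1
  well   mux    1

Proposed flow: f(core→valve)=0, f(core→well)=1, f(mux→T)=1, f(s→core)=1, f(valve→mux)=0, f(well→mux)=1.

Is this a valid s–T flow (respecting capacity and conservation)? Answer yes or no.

Every edge has 0 ≤ f(e) ≤ cap(e).
At each intermediate node, inflow equals outflow.

Yes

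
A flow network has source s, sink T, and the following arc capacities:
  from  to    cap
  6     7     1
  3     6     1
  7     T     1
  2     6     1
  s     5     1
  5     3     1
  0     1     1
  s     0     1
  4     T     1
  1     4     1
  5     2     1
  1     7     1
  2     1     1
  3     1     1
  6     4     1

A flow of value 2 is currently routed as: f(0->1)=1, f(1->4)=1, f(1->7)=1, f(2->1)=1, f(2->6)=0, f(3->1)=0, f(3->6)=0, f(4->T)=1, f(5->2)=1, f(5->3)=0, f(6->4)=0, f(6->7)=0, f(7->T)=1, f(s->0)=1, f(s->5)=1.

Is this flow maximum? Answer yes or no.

Residual reachable from s: {s}; T is not reachable.
Saturated cut: s->5, s->0 with total capacity 2 = current flow value. Flow is maximum.

Yes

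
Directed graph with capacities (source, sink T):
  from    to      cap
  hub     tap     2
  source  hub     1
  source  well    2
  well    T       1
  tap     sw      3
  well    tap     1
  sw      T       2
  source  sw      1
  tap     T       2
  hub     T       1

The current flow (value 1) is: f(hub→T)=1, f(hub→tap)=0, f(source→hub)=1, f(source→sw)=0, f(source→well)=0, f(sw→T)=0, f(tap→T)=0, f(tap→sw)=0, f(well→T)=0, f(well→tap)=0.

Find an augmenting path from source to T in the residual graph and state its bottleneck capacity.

source→well→T, bottleneck 1

Residual along source→well→T: source→well: 2, well→T: 1.
Bottleneck = min = 1.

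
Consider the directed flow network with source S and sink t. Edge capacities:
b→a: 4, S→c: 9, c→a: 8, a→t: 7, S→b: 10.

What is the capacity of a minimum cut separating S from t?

Max flow = 7 (via 1 augmenting path).
In the residual at optimum, the set reachable from S is {S, a, b, c}.
Cut edges: a→t (cap 7). Sum = 7.

7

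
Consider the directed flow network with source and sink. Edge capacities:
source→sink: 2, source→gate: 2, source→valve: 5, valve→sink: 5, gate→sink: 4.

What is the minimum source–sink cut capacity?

Max flow = 9 (via 3 augmenting paths).
In the residual at optimum, the set reachable from source is {source}.
Cut edges: source→valve (cap 5), source→gate (cap 2), source→sink (cap 2). Sum = 9.

9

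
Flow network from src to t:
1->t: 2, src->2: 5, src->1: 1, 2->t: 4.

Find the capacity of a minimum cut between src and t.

Max flow = 5 (via 2 augmenting paths).
In the residual at optimum, the set reachable from src is {2, src}.
Cut edges: src->1 (cap 1), 2->t (cap 4). Sum = 5.

5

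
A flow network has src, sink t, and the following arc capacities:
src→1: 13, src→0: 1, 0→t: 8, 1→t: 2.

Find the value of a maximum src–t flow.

3

Augment src→1→t: bottleneck 2. Total 2.
Augment src→0→t: bottleneck 1. Total 3.
No augmenting path remains in the residual graph.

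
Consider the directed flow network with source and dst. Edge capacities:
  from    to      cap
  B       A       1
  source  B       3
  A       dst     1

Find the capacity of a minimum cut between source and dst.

1

Max flow = 1 (via 1 augmenting path).
In the residual at optimum, the set reachable from source is {B, source}.
Cut edges: B->A (cap 1). Sum = 1.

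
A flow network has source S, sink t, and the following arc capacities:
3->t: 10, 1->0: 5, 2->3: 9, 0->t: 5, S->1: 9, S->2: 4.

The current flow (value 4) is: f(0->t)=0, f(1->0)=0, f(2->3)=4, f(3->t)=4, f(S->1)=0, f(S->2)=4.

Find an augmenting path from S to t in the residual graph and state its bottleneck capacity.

S->1->0->t, bottleneck 5

Residual along S->1->0->t: S->1: 9, 1->0: 5, 0->t: 5.
Bottleneck = min = 5.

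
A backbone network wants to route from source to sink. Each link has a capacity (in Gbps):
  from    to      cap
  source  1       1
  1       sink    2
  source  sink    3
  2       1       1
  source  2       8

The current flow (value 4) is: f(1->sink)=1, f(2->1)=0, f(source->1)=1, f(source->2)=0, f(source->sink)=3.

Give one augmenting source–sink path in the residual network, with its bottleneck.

Residual along source->2->1->sink: source->2: 8, 2->1: 1, 1->sink: 1.
Bottleneck = min = 1.

source->2->1->sink, bottleneck 1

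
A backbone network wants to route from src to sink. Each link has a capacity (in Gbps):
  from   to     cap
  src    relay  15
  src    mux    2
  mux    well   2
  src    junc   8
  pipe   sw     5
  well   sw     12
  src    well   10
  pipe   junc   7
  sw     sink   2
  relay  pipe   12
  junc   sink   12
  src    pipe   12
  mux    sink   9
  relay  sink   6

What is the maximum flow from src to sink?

Augment src->relay->sink: bottleneck 6. Total 6.
Augment src->mux->sink: bottleneck 2. Total 8.
Augment src->junc->sink: bottleneck 8. Total 16.
Augment src->pipe->junc->sink: bottleneck 4. Total 20.
Augment src->pipe->sw->sink: bottleneck 2. Total 22.
No augmenting path remains in the residual graph.

22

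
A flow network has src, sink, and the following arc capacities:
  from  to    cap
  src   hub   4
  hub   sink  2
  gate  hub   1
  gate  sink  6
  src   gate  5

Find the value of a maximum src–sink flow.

7

Augment src→gate→sink: bottleneck 5. Total 5.
Augment src→hub→sink: bottleneck 2. Total 7.
No augmenting path remains in the residual graph.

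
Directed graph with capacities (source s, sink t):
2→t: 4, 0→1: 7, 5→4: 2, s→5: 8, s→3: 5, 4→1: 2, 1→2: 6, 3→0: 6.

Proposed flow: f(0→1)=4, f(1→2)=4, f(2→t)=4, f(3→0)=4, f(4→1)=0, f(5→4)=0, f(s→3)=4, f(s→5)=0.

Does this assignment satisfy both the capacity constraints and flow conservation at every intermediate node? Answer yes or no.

Every edge has 0 ≤ f(e) ≤ cap(e).
At each intermediate node, inflow equals outflow.

Yes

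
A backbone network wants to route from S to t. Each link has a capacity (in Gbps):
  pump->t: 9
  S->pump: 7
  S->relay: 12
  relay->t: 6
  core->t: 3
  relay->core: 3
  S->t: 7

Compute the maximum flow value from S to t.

23

Augment S->t: bottleneck 7. Total 7.
Augment S->relay->t: bottleneck 6. Total 13.
Augment S->pump->t: bottleneck 7. Total 20.
Augment S->relay->core->t: bottleneck 3. Total 23.
No augmenting path remains in the residual graph.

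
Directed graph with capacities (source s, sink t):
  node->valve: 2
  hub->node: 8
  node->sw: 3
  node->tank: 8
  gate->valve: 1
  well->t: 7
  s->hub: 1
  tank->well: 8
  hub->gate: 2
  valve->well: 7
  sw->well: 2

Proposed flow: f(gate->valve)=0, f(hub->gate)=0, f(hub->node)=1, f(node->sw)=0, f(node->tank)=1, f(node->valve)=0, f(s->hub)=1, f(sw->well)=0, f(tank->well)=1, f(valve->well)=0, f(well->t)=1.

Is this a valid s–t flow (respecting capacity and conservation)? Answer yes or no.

Yes

Every edge has 0 ≤ f(e) ≤ cap(e).
At each intermediate node, inflow equals outflow.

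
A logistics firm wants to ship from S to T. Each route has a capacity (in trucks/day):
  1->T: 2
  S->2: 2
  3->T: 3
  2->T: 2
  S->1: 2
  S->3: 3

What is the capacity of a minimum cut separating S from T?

Max flow = 7 (via 3 augmenting paths).
In the residual at optimum, the set reachable from S is {S}.
Cut edges: S->3 (cap 3), S->2 (cap 2), S->1 (cap 2). Sum = 7.

7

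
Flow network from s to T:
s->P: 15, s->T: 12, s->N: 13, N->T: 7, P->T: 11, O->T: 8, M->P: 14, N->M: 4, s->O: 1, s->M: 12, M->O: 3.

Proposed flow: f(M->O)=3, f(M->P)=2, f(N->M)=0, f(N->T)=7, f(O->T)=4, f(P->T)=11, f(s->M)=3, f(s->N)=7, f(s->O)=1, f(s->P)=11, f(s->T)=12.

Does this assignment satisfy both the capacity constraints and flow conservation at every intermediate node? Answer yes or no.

No

Conservation fails at M: inflow 3 ≠ outflow 5.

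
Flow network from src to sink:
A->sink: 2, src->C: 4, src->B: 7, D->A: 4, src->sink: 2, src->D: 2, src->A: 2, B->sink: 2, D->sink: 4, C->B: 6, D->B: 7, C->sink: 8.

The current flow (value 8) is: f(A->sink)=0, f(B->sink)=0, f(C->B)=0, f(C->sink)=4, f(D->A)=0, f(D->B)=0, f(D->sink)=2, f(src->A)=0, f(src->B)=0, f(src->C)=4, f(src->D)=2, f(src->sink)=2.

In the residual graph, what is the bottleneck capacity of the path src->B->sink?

Residual capacities along the path: src->B: 7, B->sink: 2.
Minimum is 2.

2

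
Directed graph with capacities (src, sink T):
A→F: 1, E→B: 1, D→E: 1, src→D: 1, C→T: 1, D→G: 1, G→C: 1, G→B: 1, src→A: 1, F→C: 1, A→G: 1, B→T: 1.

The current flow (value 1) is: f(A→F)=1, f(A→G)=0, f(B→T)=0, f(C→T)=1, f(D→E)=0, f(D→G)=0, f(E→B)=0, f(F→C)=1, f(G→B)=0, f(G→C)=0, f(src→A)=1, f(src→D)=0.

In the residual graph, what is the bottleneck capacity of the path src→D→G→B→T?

1

Residual capacities along the path: src→D: 1, D→G: 1, G→B: 1, B→T: 1.
Minimum is 1.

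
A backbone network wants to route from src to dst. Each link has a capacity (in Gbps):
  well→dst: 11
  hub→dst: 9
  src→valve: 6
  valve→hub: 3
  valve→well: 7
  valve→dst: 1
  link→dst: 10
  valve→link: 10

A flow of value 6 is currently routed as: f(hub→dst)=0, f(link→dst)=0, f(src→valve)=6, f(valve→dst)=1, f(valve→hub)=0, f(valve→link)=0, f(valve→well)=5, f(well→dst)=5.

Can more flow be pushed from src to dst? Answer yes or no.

No

Residual reachable from src: {src}; dst is not reachable.
Saturated cut: src→valve with total capacity 6 = current flow value. Flow is maximum.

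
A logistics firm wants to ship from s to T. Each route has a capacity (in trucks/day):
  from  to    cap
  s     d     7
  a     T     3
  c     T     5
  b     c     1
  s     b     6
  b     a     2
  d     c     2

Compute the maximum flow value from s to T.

Augment s→b→a→T: bottleneck 2. Total 2.
Augment s→b→c→T: bottleneck 1. Total 3.
Augment s→d→c→T: bottleneck 2. Total 5.
No augmenting path remains in the residual graph.

5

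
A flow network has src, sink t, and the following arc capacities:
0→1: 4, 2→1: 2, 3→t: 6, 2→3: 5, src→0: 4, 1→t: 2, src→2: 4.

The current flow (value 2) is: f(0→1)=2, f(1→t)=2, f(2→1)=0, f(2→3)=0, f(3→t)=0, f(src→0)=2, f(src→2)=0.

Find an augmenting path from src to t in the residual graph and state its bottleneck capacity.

Residual along src→2→3→t: src→2: 4, 2→3: 5, 3→t: 6.
Bottleneck = min = 4.

src→2→3→t, bottleneck 4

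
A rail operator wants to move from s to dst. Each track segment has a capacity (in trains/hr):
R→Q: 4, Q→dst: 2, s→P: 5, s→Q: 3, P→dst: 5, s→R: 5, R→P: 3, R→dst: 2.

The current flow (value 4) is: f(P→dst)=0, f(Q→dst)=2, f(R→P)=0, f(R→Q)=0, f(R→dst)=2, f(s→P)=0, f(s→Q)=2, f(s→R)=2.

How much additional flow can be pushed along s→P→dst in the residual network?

Residual capacities along the path: s→P: 5, P→dst: 5.
Minimum is 5.

5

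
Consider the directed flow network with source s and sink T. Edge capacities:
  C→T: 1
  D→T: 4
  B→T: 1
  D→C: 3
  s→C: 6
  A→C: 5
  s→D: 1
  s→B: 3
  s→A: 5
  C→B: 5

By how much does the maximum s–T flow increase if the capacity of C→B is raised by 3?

Original max flow = 3.
Edge C→B does not cross the min cut (source side {A, B, C, s}), so extra capacity there cannot help.
New max flow = 3. Increase = 0.

0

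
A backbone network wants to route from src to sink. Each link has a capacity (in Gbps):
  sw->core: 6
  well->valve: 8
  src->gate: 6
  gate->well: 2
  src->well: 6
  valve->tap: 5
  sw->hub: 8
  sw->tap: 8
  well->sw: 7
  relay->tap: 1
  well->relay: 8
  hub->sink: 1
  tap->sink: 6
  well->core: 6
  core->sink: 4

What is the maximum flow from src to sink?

8

Augment src->well->core->sink: bottleneck 4. Total 4.
Augment src->well->relay->tap->sink: bottleneck 1. Total 5.
Augment src->well->valve->tap->sink: bottleneck 1. Total 6.
Augment src->gate->well->valve->tap->sink: bottleneck 2. Total 8.
No augmenting path remains in the residual graph.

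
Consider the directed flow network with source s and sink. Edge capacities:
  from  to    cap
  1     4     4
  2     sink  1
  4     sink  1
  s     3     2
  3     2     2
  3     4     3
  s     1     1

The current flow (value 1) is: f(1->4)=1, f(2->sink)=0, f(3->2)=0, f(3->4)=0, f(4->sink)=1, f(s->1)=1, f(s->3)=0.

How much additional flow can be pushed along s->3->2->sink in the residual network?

Residual capacities along the path: s->3: 2, 3->2: 2, 2->sink: 1.
Minimum is 1.

1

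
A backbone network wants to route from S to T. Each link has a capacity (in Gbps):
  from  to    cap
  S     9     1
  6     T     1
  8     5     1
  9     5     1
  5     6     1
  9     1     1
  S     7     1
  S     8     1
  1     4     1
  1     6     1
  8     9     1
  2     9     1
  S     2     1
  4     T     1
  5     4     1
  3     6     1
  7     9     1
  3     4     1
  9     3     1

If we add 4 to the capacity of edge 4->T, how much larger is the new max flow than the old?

Original max flow = 2.
After raising cap(4->T), augmenting paths through that edge carry 2 more units.
New max flow = 4. Increase = 2.

2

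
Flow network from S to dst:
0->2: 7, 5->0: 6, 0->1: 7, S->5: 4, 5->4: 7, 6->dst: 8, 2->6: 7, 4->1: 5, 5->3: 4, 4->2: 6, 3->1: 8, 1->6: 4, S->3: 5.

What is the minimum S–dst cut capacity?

Max flow = 8 (via 2 augmenting paths).
In the residual at optimum, the set reachable from S is {1, 3, S}.
Cut edges: S->5 (cap 4), 1->6 (cap 4). Sum = 8.

8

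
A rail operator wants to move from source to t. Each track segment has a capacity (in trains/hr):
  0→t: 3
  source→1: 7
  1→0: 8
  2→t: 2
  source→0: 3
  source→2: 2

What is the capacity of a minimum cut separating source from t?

Max flow = 5 (via 2 augmenting paths).
In the residual at optimum, the set reachable from source is {0, 1, source}.
Cut edges: source→2 (cap 2), 0→t (cap 3). Sum = 5.

5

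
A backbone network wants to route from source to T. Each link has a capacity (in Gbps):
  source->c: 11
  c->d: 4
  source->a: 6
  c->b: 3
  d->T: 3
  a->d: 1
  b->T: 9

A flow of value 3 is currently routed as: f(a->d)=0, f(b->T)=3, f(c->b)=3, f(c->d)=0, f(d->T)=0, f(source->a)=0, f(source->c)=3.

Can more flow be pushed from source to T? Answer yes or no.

Residual path source->c->d->T has bottleneck 3 > 0.
Pushing 3 along it raises the flow to 6, so the given flow is not maximum.

Yes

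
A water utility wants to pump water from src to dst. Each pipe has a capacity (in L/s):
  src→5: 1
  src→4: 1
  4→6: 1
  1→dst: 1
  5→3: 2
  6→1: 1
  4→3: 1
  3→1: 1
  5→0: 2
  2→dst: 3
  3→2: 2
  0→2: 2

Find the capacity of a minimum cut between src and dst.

Max flow = 2 (via 2 augmenting paths).
In the residual at optimum, the set reachable from src is {src}.
Cut edges: src→4 (cap 1), src→5 (cap 1). Sum = 2.

2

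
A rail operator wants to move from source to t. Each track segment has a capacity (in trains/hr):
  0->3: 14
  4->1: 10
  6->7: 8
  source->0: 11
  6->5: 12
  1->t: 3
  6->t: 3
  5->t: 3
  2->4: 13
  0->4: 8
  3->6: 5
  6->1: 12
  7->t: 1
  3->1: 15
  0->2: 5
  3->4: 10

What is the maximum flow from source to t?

Augment source->0->3->6->t: bottleneck 3. Total 3.
Augment source->0->3->1->t: bottleneck 3. Total 6.
Augment source->0->3->6->5->t: bottleneck 2. Total 8.
No augmenting path remains in the residual graph.

8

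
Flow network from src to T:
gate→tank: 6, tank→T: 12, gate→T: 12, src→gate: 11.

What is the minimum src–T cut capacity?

11

Max flow = 11 (via 1 augmenting path).
In the residual at optimum, the set reachable from src is {src}.
Cut edges: src→gate (cap 11). Sum = 11.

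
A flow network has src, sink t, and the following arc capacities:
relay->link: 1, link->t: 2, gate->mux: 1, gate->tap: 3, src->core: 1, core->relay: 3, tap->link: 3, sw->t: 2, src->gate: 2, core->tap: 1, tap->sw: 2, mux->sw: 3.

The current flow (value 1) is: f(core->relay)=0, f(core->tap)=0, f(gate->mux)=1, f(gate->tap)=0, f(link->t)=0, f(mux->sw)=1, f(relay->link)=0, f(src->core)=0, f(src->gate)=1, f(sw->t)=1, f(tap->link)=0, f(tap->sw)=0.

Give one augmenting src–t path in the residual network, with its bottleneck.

Residual along src->gate->tap->sw->t: src->gate: 1, gate->tap: 3, tap->sw: 2, sw->t: 1.
Bottleneck = min = 1.

src->gate->tap->sw->t, bottleneck 1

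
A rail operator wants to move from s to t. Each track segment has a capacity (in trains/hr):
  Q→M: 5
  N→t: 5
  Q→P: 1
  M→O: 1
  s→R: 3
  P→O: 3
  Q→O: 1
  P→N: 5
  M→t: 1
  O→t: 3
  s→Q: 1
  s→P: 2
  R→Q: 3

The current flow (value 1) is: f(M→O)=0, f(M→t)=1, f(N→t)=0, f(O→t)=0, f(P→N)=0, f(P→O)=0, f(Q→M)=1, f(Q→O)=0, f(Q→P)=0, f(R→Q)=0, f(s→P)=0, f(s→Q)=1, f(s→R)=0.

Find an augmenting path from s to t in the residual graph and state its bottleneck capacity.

Residual along s→P→O→t: s→P: 2, P→O: 3, O→t: 3.
Bottleneck = min = 2.

s→P→O→t, bottleneck 2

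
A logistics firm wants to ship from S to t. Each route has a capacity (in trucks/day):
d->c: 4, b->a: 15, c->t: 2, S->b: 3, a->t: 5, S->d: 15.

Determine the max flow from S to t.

5

Augment S->b->a->t: bottleneck 3. Total 3.
Augment S->d->c->t: bottleneck 2. Total 5.
No augmenting path remains in the residual graph.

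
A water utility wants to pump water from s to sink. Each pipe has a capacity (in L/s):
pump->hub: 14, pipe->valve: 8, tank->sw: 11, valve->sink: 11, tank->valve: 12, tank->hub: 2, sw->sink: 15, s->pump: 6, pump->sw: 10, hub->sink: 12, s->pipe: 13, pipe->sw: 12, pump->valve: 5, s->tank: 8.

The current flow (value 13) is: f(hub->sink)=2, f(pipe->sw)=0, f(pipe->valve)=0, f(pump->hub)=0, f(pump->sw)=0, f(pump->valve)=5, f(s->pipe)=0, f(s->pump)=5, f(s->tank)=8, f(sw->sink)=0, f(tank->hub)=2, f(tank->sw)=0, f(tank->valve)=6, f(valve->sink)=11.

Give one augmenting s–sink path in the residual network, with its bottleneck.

s->pump->sw->sink, bottleneck 1

Residual along s->pump->sw->sink: s->pump: 1, pump->sw: 10, sw->sink: 15.
Bottleneck = min = 1.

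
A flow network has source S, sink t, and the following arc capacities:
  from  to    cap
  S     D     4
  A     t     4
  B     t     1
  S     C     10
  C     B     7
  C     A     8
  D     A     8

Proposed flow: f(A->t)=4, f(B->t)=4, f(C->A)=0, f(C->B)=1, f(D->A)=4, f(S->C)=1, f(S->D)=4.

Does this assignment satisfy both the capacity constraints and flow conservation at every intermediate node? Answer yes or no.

Capacity violated on B->t: flow 4 > capacity 1.

No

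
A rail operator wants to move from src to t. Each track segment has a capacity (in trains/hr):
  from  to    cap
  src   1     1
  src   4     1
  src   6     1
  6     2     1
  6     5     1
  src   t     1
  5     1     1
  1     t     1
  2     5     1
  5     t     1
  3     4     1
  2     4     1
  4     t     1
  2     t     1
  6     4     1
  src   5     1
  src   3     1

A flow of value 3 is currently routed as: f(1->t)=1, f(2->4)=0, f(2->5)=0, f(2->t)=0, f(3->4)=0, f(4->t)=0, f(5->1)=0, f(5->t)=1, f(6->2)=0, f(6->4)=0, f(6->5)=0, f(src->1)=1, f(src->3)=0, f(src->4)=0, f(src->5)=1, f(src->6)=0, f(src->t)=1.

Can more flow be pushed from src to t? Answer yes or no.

Residual path src->4->t has bottleneck 1 > 0.
Pushing 1 along it raises the flow to 4, so the given flow is not maximum.

Yes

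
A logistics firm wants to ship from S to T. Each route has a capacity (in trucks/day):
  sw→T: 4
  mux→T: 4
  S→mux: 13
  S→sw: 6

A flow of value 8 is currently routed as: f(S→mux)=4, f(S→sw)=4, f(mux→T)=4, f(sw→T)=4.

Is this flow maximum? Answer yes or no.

Residual reachable from S: {S, mux, sw}; T is not reachable.
Saturated cut: sw→T, mux→T with total capacity 8 = current flow value. Flow is maximum.

Yes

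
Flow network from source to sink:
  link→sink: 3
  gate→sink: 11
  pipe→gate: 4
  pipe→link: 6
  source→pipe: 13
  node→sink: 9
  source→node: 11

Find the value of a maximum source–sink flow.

16

Augment source→node→sink: bottleneck 9. Total 9.
Augment source→pipe→link→sink: bottleneck 3. Total 12.
Augment source→pipe→gate→sink: bottleneck 4. Total 16.
No augmenting path remains in the residual graph.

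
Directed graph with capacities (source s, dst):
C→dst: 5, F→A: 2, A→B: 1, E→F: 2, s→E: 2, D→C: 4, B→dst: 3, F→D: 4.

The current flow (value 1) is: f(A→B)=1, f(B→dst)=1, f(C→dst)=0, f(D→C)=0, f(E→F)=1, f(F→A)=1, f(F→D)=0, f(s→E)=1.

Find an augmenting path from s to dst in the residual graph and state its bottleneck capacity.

s→E→F→D→C→dst, bottleneck 1

Residual along s→E→F→D→C→dst: s→E: 1, E→F: 1, F→D: 4, D→C: 4, C→dst: 5.
Bottleneck = min = 1.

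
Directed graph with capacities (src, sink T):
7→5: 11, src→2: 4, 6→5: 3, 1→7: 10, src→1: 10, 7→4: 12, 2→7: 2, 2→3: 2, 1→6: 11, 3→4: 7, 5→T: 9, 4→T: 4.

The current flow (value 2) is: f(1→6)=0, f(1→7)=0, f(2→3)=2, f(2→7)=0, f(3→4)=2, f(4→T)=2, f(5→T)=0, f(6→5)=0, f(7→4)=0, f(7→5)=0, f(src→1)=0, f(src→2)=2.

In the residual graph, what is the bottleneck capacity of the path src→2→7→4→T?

2

Residual capacities along the path: src→2: 2, 2→7: 2, 7→4: 12, 4→T: 2.
Minimum is 2.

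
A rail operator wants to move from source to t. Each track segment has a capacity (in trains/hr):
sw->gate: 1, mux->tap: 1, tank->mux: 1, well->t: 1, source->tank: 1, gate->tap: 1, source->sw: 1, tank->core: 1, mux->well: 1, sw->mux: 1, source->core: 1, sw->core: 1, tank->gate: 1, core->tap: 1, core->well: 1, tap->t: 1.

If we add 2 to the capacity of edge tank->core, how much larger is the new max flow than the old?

Original max flow = 2.
Edge tank->core does not cross the min cut (source side {core, gate, mux, source, sw, tank, tap, well}), so extra capacity there cannot help.
New max flow = 2. Increase = 0.

0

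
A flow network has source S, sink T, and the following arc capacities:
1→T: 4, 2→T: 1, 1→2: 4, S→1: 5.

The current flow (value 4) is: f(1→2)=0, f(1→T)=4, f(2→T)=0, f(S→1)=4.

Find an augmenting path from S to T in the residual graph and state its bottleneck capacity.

S→1→2→T, bottleneck 1

Residual along S→1→2→T: S→1: 1, 1→2: 4, 2→T: 1.
Bottleneck = min = 1.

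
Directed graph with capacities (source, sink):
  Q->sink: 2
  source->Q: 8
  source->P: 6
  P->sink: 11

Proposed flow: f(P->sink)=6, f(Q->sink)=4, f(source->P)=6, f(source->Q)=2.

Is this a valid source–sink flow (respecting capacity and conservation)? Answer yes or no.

No

Capacity violated on Q->sink: flow 4 > capacity 2.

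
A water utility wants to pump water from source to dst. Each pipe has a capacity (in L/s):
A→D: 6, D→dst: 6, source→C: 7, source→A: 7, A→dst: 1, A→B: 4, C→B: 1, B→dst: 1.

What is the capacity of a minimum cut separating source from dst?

8

Max flow = 8 (via 3 augmenting paths).
In the residual at optimum, the set reachable from source is {C, source}.
Cut edges: source→A (cap 7), C→B (cap 1). Sum = 8.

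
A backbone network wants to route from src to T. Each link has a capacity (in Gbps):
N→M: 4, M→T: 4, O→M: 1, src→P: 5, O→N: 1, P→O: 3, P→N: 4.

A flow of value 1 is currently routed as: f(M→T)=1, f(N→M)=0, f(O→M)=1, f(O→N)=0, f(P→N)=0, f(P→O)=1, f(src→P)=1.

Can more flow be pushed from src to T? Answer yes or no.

Yes

Residual path src→P→N→M→T has bottleneck 3 > 0.
Pushing 3 along it raises the flow to 4, so the given flow is not maximum.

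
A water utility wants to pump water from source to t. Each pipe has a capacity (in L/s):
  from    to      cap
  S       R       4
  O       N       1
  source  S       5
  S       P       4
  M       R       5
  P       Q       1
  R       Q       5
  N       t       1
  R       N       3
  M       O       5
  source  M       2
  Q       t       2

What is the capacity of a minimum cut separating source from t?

3

Max flow = 3 (via 3 augmenting paths).
In the residual at optimum, the set reachable from source is {M, N, O, P, Q, R, S, source}.
Cut edges: N→t (cap 1), Q→t (cap 2). Sum = 3.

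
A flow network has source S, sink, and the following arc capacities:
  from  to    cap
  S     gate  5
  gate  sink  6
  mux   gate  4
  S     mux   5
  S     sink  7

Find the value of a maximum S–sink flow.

Augment S->sink: bottleneck 7. Total 7.
Augment S->gate->sink: bottleneck 5. Total 12.
Augment S->mux->gate->sink: bottleneck 1. Total 13.
No augmenting path remains in the residual graph.

13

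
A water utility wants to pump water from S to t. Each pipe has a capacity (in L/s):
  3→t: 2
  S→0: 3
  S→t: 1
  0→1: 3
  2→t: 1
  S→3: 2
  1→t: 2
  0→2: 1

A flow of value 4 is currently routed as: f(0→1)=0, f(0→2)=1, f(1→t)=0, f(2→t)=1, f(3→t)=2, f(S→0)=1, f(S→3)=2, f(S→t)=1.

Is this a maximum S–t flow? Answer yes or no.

No

Residual path S→0→1→t has bottleneck 2 > 0.
Pushing 2 along it raises the flow to 6, so the given flow is not maximum.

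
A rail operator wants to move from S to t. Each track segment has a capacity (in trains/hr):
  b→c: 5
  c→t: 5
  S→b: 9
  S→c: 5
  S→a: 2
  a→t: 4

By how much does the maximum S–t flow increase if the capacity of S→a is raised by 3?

Original max flow = 7.
After raising cap(S→a), augmenting paths through that edge carry 2 more units.
New max flow = 9. Increase = 2.

2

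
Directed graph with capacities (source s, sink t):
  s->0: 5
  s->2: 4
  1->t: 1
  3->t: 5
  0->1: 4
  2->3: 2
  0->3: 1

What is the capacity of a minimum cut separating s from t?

4

Max flow = 4 (via 3 augmenting paths).
In the residual at optimum, the set reachable from s is {0, 1, 2, s}.
Cut edges: 2->3 (cap 2), 0->3 (cap 1), 1->t (cap 1). Sum = 4.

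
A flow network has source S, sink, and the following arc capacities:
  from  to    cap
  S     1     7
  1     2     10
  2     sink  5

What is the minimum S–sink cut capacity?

Max flow = 5 (via 1 augmenting path).
In the residual at optimum, the set reachable from S is {1, 2, S}.
Cut edges: 2->sink (cap 5). Sum = 5.

5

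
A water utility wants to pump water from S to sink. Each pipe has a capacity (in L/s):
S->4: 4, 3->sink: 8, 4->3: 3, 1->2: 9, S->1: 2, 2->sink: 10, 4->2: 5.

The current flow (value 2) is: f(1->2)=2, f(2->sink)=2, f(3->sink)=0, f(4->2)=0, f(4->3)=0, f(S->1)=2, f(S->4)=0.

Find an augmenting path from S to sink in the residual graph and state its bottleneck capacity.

Residual along S->4->2->sink: S->4: 4, 4->2: 5, 2->sink: 8.
Bottleneck = min = 4.

S->4->2->sink, bottleneck 4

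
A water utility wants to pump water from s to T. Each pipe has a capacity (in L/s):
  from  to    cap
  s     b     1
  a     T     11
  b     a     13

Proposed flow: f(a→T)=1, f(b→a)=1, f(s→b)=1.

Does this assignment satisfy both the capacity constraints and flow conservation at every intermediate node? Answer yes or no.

Every edge has 0 ≤ f(e) ≤ cap(e).
At each intermediate node, inflow equals outflow.

Yes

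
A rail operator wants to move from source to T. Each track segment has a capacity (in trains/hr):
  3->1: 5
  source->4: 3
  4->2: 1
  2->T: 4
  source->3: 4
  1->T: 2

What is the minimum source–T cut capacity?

3

Max flow = 3 (via 2 augmenting paths).
In the residual at optimum, the set reachable from source is {1, 3, 4, source}.
Cut edges: 4->2 (cap 1), 1->T (cap 2). Sum = 3.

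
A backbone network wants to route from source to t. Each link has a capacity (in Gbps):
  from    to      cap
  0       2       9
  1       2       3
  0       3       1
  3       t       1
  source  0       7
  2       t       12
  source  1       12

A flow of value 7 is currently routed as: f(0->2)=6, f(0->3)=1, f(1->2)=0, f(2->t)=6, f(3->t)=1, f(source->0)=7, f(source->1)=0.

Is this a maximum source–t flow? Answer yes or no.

Residual path source->1->2->t has bottleneck 3 > 0.
Pushing 3 along it raises the flow to 10, so the given flow is not maximum.

No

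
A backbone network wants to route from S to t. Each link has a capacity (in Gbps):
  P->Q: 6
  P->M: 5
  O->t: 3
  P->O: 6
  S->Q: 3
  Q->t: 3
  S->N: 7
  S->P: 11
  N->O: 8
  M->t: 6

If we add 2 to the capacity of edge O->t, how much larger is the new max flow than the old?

Original max flow = 11.
After raising cap(O->t), augmenting paths through that edge carry 2 more units.
New max flow = 13. Increase = 2.

2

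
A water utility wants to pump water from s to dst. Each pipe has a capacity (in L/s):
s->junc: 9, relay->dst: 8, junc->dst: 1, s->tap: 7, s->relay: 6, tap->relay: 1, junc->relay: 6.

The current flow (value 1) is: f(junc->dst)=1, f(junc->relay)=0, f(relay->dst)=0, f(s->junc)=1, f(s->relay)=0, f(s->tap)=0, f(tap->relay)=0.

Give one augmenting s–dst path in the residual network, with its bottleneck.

s->relay->dst, bottleneck 6

Residual along s->relay->dst: s->relay: 6, relay->dst: 8.
Bottleneck = min = 6.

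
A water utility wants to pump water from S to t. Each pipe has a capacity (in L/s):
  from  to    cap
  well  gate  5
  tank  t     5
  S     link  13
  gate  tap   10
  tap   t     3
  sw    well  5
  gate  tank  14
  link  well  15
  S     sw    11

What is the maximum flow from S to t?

5

Augment S->link->well->gate->tank->t: bottleneck 5. Total 5.
No augmenting path remains in the residual graph.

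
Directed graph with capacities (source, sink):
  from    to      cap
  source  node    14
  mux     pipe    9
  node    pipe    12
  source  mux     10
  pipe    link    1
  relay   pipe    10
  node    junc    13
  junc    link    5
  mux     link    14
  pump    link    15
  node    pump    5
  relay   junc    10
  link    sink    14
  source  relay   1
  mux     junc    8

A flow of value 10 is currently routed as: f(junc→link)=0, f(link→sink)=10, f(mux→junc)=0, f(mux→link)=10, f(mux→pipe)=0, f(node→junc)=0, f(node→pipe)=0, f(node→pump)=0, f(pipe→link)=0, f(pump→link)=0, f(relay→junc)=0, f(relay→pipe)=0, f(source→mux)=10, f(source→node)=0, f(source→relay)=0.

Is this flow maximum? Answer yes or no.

Residual path source→relay→pipe→link→sink has bottleneck 1 > 0.
Pushing 1 along it raises the flow to 11, so the given flow is not maximum.

No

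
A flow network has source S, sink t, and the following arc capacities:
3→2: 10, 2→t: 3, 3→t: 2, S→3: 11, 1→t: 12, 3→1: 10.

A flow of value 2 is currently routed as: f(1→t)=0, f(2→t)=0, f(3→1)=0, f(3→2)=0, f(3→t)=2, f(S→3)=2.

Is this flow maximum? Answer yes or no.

No

Residual path S→3→1→t has bottleneck 9 > 0.
Pushing 9 along it raises the flow to 11, so the given flow is not maximum.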